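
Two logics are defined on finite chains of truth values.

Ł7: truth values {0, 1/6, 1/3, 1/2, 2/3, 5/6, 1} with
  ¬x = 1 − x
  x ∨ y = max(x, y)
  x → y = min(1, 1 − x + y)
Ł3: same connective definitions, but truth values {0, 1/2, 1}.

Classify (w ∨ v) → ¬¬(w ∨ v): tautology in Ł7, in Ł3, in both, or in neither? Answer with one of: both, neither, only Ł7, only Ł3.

In Ł7: every assignment gives 1 — tautology.
In Ł3: every assignment gives 1 — tautology.

both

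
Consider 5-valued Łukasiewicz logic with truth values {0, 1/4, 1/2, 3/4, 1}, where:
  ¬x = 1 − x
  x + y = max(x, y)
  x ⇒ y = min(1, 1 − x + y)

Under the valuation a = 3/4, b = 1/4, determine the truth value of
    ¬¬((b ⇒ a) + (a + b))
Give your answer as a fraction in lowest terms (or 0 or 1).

1

b ⇒ a = 1/4 ⇒ 3/4 = 1
a + b = 3/4 + 1/4 = 3/4
(b ⇒ a) + (a + b) = 1 + 3/4 = 1
¬((b ⇒ a) + (a + b)) = ¬1 = 0
¬¬((b ⇒ a) + (a + b)) = ¬0 = 1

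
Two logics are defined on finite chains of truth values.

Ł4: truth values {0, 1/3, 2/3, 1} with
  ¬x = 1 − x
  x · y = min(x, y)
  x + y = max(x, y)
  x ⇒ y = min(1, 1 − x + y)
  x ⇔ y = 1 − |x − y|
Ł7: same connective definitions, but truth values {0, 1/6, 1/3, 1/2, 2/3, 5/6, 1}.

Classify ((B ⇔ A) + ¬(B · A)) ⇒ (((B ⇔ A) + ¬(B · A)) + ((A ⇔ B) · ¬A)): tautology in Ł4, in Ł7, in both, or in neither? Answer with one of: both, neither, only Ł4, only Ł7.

both

In Ł4: every assignment gives 1 — tautology.
In Ł7: every assignment gives 1 — tautology.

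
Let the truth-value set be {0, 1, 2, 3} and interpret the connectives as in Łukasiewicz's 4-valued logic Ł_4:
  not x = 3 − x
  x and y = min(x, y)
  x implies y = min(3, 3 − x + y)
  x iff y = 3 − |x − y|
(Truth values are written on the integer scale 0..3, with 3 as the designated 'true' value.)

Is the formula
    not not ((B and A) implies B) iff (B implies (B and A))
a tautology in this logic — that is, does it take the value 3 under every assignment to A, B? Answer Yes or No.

No

Counterexample: take A = 0, B = 1.
B and A = 1 and 0 = 0
(B and A) implies B = 0 implies 1 = 3
not ((B and A) implies B) = not 3 = 0
not not ((B and A) implies B) = not 0 = 3
B and A = 1 and 0 = 0
B implies (B and A) = 1 implies 0 = 2
not not ((B and A) implies B) iff (B implies (B and A)) = 3 iff 2 = 2
This gives 2 ≠ 3.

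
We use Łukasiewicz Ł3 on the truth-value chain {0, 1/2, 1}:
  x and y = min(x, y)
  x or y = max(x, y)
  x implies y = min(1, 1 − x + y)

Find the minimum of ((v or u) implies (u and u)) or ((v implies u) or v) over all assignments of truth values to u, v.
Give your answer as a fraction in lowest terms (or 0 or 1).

Take u = 0, v = 1/2:
v or u = 1/2 or 0 = 1/2
u and u = 0 and 0 = 0
(v or u) implies (u and u) = 1/2 implies 0 = 1/2
v implies u = 1/2 implies 0 = 1/2
(v implies u) or v = 1/2 or 1/2 = 1/2
((v or u) implies (u and u)) or ((v implies u) or v) = 1/2 or 1/2 = 1/2
No assignment yields a value below 1/2, so this is the minimum.

1/2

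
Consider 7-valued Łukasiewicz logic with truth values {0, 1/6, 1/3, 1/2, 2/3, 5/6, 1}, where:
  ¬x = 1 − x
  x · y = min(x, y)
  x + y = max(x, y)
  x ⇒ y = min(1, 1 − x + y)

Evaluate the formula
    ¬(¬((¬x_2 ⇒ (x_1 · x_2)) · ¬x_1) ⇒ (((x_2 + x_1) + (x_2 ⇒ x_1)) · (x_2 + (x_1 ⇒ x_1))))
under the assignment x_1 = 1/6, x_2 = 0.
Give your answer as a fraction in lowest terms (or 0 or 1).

0

¬x_2 = ¬0 = 1
x_1 · x_2 = 1/6 · 0 = 0
¬x_2 ⇒ (x_1 · x_2) = 1 ⇒ 0 = 0
¬x_1 = ¬1/6 = 5/6
(¬x_2 ⇒ (x_1 · x_2)) · ¬x_1 = 0 · 5/6 = 0
¬((¬x_2 ⇒ (x_1 · x_2)) · ¬x_1) = ¬0 = 1
x_2 + x_1 = 0 + 1/6 = 1/6
x_2 ⇒ x_1 = 0 ⇒ 1/6 = 1
(x_2 + x_1) + (x_2 ⇒ x_1) = 1/6 + 1 = 1
x_1 ⇒ x_1 = 1/6 ⇒ 1/6 = 1
x_2 + (x_1 ⇒ x_1) = 0 + 1 = 1
((x_2 + x_1) + (x_2 ⇒ x_1)) · (x_2 + (x_1 ⇒ x_1)) = 1 · 1 = 1
¬((¬x_2 ⇒ (x_1 · x_2)) · ¬x_1) ⇒ (((x_2 + x_1) + (x_2 ⇒ x_1)) · (x_2 + (x_1 ⇒ x_1))) = 1 ⇒ 1 = 1
¬(¬((¬x_2 ⇒ (x_1 · x_2)) · ¬x_1) ⇒ (((x_2 + x_1) + (x_2 ⇒ x_1)) · (x_2 + (x_1 ⇒ x_1)))) = ¬1 = 0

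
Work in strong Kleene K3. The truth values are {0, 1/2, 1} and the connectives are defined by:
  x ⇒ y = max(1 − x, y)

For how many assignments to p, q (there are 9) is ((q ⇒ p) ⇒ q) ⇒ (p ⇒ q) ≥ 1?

p = 0, q = 0 ↦ 1  ≥
p = 0, q = 1/2 ↦ 1  ≥
p = 0, q = 1 ↦ 1  ≥
p = 1/2, q = 0 ↦ 1  ≥
p = 1/2, q = 1/2 ↦ 1/2  <
p = 1/2, q = 1 ↦ 1  ≥
p = 1, q = 0 ↦ 1  ≥
p = 1, q = 1/2 ↦ 1/2  <
p = 1, q = 1 ↦ 1  ≥
So 7 of the 9 assignments meet the threshold.

7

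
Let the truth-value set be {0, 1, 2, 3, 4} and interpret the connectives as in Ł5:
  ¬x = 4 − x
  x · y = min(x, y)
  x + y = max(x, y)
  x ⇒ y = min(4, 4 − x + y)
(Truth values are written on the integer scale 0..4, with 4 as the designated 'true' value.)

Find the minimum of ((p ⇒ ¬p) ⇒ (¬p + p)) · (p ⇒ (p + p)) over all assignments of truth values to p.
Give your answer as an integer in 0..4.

Take p = 2:
¬p = ¬2 = 2
p ⇒ ¬p = 2 ⇒ 2 = 4
¬p = ¬2 = 2
¬p + p = 2 + 2 = 2
(p ⇒ ¬p) ⇒ (¬p + p) = 4 ⇒ 2 = 2
p + p = 2 + 2 = 2
p ⇒ (p + p) = 2 ⇒ 2 = 4
((p ⇒ ¬p) ⇒ (¬p + p)) · (p ⇒ (p + p)) = 2 · 4 = 2
No assignment yields a value below 2, so this is the minimum.

2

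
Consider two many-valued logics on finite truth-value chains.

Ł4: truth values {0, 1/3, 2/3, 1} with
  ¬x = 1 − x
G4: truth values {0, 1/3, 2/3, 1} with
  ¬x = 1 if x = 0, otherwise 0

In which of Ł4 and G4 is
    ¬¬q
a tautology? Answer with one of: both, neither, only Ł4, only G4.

neither

In Ł4: at q = 0 the value is 0 — not a tautology.
In G4: at q = 0 the value is 0 — not a tautology.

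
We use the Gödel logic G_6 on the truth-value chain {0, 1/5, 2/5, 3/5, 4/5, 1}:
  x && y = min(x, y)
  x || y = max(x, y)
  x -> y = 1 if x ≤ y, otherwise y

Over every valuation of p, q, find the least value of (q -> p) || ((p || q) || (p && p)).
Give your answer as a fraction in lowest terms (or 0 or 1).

Take p = 0, q = 1/5:
q -> p = 1/5 -> 0 = 0
p || q = 0 || 1/5 = 1/5
p && p = 0 && 0 = 0
(p || q) || (p && p) = 1/5 || 0 = 1/5
(q -> p) || ((p || q) || (p && p)) = 0 || 1/5 = 1/5
No assignment yields a value below 1/5, so this is the minimum.

1/5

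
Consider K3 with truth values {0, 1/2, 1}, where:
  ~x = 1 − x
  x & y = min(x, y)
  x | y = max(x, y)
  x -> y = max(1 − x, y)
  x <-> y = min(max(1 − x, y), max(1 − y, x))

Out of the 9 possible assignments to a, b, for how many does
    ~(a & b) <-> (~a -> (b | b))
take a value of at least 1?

a = 0, b = 0 ↦ 0  <
a = 0, b = 1/2 ↦ 1/2  <
a = 0, b = 1 ↦ 1  ≥
a = 1/2, b = 0 ↦ 1/2  <
a = 1/2, b = 1/2 ↦ 1/2  <
a = 1/2, b = 1 ↦ 1/2  <
a = 1, b = 0 ↦ 1  ≥
a = 1, b = 1/2 ↦ 1/2  <
a = 1, b = 1 ↦ 0  <
So 2 of the 9 assignments meet the threshold.

2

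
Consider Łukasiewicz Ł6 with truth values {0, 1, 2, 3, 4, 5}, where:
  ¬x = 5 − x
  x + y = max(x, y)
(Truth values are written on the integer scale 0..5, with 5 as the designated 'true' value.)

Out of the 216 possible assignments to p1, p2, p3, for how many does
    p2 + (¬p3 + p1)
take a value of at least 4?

value 5: 91 assignments (counts)
value 4: 61 assignments (counts)
value 3: 37 assignments
value 2: 19 assignments
value 1: 7 assignments
value 0: 1 assignment
So 152 of the 216 assignments meet the threshold.

152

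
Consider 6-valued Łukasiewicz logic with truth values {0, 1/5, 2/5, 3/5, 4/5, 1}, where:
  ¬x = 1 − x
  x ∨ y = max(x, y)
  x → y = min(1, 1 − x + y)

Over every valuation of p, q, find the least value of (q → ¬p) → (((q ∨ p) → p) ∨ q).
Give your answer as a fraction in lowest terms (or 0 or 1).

3/5

Take p = 0, q = 2/5:
¬p = ¬0 = 1
q → ¬p = 2/5 → 1 = 1
q ∨ p = 2/5 ∨ 0 = 2/5
(q ∨ p) → p = 2/5 → 0 = 3/5
((q ∨ p) → p) ∨ q = 3/5 ∨ 2/5 = 3/5
(q → ¬p) → (((q ∨ p) → p) ∨ q) = 1 → 3/5 = 3/5
No assignment yields a value below 3/5, so this is the minimum.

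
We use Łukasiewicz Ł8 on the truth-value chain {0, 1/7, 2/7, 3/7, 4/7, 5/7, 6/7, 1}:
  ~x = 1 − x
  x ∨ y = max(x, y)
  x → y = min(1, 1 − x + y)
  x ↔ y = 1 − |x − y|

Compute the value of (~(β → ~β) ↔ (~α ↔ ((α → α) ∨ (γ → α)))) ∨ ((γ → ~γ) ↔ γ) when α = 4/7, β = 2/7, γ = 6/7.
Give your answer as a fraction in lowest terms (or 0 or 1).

~β = ~2/7 = 5/7
β → ~β = 2/7 → 5/7 = 1
~(β → ~β) = ~1 = 0
~α = ~4/7 = 3/7
α → α = 4/7 → 4/7 = 1
γ → α = 6/7 → 4/7 = 5/7
(α → α) ∨ (γ → α) = 1 ∨ 5/7 = 1
~α ↔ ((α → α) ∨ (γ → α)) = 3/7 ↔ 1 = 3/7
~(β → ~β) ↔ (~α ↔ ((α → α) ∨ (γ → α))) = 0 ↔ 3/7 = 4/7
~γ = ~6/7 = 1/7
γ → ~γ = 6/7 → 1/7 = 2/7
(γ → ~γ) ↔ γ = 2/7 ↔ 6/7 = 3/7
(~(β → ~β) ↔ (~α ↔ ((α → α) ∨ (γ → α)))) ∨ ((γ → ~γ) ↔ γ) = 4/7 ∨ 3/7 = 4/7

4/7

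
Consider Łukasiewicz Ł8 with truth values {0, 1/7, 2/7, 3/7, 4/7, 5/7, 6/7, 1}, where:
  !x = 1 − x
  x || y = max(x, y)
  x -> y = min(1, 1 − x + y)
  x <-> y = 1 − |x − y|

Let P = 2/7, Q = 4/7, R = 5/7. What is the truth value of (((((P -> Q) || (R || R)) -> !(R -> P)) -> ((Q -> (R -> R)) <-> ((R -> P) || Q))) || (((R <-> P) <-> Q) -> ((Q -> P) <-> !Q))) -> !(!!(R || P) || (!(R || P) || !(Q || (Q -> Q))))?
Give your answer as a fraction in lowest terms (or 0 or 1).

P -> Q = 2/7 -> 4/7 = 1
R || R = 5/7 || 5/7 = 5/7
(P -> Q) || (R || R) = 1 || 5/7 = 1
R -> P = 5/7 -> 2/7 = 4/7
!(R -> P) = !4/7 = 3/7
((P -> Q) || (R || R)) -> !(R -> P) = 1 -> 3/7 = 3/7
R -> R = 5/7 -> 5/7 = 1
Q -> (R -> R) = 4/7 -> 1 = 1
R -> P = 5/7 -> 2/7 = 4/7
(R -> P) || Q = 4/7 || 4/7 = 4/7
(Q -> (R -> R)) <-> ((R -> P) || Q) = 1 <-> 4/7 = 4/7
(((P -> Q) || (R || R)) -> !(R -> P)) -> ((Q -> (R -> R)) <-> ((R -> P) || Q)) = 3/7 -> 4/7 = 1
R <-> P = 5/7 <-> 2/7 = 4/7
(R <-> P) <-> Q = 4/7 <-> 4/7 = 1
Q -> P = 4/7 -> 2/7 = 5/7
!Q = !4/7 = 3/7
(Q -> P) <-> !Q = 5/7 <-> 3/7 = 5/7
((R <-> P) <-> Q) -> ((Q -> P) <-> !Q) = 1 -> 5/7 = 5/7
((((P -> Q) || (R || R)) -> !(R -> P)) -> ((Q -> (R -> R)) <-> ((R -> P) || Q))) || (((R <-> P) <-> Q) -> ((Q -> P) <-> !Q)) = 1 || 5/7 = 1
R || P = 5/7 || 2/7 = 5/7
!(R || P) = !5/7 = 2/7
!!(R || P) = !2/7 = 5/7
R || P = 5/7 || 2/7 = 5/7
!(R || P) = !5/7 = 2/7
Q -> Q = 4/7 -> 4/7 = 1
Q || (Q -> Q) = 4/7 || 1 = 1
!(Q || (Q -> Q)) = !1 = 0
!(R || P) || !(Q || (Q -> Q)) = 2/7 || 0 = 2/7
!!(R || P) || (!(R || P) || !(Q || (Q -> Q))) = 5/7 || 2/7 = 5/7
!(!!(R || P) || (!(R || P) || !(Q || (Q -> Q)))) = !5/7 = 2/7
(((((P -> Q) || (R || R)) -> !(R -> P)) -> ((Q -> (R -> R)) <-> ((R -> P) || Q))) || (((R <-> P) <-> Q) -> ((Q -> P) <-> !Q))) -> !(!!(R || P) || (!(R || P) || !(Q || (Q -> Q)))) = 1 -> 2/7 = 2/7

2/7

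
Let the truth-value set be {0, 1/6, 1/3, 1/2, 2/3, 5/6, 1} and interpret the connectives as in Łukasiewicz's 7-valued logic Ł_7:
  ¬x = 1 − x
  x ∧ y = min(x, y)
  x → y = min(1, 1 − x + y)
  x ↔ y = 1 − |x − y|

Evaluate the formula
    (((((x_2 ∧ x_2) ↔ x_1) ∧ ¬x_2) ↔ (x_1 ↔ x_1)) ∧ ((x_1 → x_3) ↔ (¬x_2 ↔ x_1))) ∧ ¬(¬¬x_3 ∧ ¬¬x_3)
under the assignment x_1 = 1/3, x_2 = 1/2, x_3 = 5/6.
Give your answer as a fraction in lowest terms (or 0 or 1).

1/6

x_2 ∧ x_2 = 1/2 ∧ 1/2 = 1/2
(x_2 ∧ x_2) ↔ x_1 = 1/2 ↔ 1/3 = 5/6
¬x_2 = ¬1/2 = 1/2
((x_2 ∧ x_2) ↔ x_1) ∧ ¬x_2 = 5/6 ∧ 1/2 = 1/2
x_1 ↔ x_1 = 1/3 ↔ 1/3 = 1
(((x_2 ∧ x_2) ↔ x_1) ∧ ¬x_2) ↔ (x_1 ↔ x_1) = 1/2 ↔ 1 = 1/2
x_1 → x_3 = 1/3 → 5/6 = 1
¬x_2 = ¬1/2 = 1/2
¬x_2 ↔ x_1 = 1/2 ↔ 1/3 = 5/6
(x_1 → x_3) ↔ (¬x_2 ↔ x_1) = 1 ↔ 5/6 = 5/6
((((x_2 ∧ x_2) ↔ x_1) ∧ ¬x_2) ↔ (x_1 ↔ x_1)) ∧ ((x_1 → x_3) ↔ (¬x_2 ↔ x_1)) = 1/2 ∧ 5/6 = 1/2
¬x_3 = ¬5/6 = 1/6
¬¬x_3 = ¬1/6 = 5/6
¬x_3 = ¬5/6 = 1/6
¬¬x_3 = ¬1/6 = 5/6
¬¬x_3 ∧ ¬¬x_3 = 5/6 ∧ 5/6 = 5/6
¬(¬¬x_3 ∧ ¬¬x_3) = ¬5/6 = 1/6
(((((x_2 ∧ x_2) ↔ x_1) ∧ ¬x_2) ↔ (x_1 ↔ x_1)) ∧ ((x_1 → x_3) ↔ (¬x_2 ↔ x_1))) ∧ ¬(¬¬x_3 ∧ ¬¬x_3) = 1/2 ∧ 1/6 = 1/6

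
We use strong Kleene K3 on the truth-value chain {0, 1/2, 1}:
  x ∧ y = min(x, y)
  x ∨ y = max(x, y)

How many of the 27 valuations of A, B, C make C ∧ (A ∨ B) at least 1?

5

value 1: 5 assignments (counts)
value 1/2: 11 assignments
value 0: 11 assignments
So 5 of the 27 assignments meet the threshold.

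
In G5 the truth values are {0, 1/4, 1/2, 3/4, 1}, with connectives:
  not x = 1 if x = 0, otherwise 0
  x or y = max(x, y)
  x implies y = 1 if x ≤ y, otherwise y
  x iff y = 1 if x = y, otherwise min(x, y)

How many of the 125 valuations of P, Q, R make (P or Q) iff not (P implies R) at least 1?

value 1: 13 assignments (counts)
value 3/4: 6 assignments
value 1/2: 4 assignments
value 1/4: 2 assignments
value 0: 100 assignments
So 13 of the 125 assignments meet the threshold.

13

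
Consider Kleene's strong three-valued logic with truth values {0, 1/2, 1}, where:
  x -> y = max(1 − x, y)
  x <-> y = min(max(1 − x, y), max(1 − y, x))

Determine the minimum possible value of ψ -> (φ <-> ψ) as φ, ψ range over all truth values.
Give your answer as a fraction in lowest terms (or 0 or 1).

Take φ = 0, ψ = 1:
φ <-> ψ = 0 <-> 1 = 0
ψ -> (φ <-> ψ) = 1 -> 0 = 0
No assignment yields a value below 0, so this is the minimum.

0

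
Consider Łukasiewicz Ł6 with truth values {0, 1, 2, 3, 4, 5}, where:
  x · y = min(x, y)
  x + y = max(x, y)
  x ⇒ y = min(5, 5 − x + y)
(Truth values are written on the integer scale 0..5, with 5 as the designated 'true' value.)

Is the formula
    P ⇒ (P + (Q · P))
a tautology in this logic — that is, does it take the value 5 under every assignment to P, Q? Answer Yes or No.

Yes

At P = 1, Q = 2, for instance:
Q · P = 2 · 1 = 1
P + (Q · P) = 1 + 1 = 1
P ⇒ (P + (Q · P)) = 1 ⇒ 1 = 5
and checking the remaining 35 assignments likewise gives ≥ 5 in every case.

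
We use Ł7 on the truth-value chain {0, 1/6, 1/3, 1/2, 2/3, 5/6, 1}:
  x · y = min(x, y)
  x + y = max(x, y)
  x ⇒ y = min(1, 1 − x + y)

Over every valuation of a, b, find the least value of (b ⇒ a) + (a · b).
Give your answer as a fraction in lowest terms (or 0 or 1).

0

Take a = 0, b = 1:
b ⇒ a = 1 ⇒ 0 = 0
a · b = 0 · 1 = 0
(b ⇒ a) + (a · b) = 0 + 0 = 0
No assignment yields a value below 0, so this is the minimum.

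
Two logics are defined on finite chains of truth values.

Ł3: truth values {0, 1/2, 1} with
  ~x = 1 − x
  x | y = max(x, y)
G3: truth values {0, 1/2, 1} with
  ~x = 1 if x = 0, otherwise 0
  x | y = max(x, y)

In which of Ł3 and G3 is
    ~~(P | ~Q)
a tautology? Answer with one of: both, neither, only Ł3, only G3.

In Ł3: at P = 0, Q = 1/2 the value is 1/2 — not a tautology.
In G3: at P = 0, Q = 1/2 the value is 0 — not a tautology.

neither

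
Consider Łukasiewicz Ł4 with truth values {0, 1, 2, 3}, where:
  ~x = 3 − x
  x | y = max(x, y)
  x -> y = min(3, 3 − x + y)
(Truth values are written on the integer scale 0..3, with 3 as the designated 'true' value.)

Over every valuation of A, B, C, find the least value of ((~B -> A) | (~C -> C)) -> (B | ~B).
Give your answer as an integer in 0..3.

Take A = 0, B = 1, C = 2:
~B = ~1 = 2
~B -> A = 2 -> 0 = 1
~C = ~2 = 1
~C -> C = 1 -> 2 = 3
(~B -> A) | (~C -> C) = 1 | 3 = 3
~B = ~1 = 2
B | ~B = 1 | 2 = 2
((~B -> A) | (~C -> C)) -> (B | ~B) = 3 -> 2 = 2
No assignment yields a value below 2, so this is the minimum.

2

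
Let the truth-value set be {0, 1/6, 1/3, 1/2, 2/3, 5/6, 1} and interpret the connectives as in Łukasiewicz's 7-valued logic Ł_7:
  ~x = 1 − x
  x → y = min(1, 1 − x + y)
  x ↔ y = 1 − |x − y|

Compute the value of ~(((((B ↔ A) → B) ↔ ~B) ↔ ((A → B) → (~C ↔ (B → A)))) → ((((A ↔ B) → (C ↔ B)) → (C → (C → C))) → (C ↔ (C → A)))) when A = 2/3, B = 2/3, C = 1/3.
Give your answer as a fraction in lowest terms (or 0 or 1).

B ↔ A = 2/3 ↔ 2/3 = 1
(B ↔ A) → B = 1 → 2/3 = 2/3
~B = ~2/3 = 1/3
((B ↔ A) → B) ↔ ~B = 2/3 ↔ 1/3 = 2/3
A → B = 2/3 → 2/3 = 1
~C = ~1/3 = 2/3
B → A = 2/3 → 2/3 = 1
~C ↔ (B → A) = 2/3 ↔ 1 = 2/3
(A → B) → (~C ↔ (B → A)) = 1 → 2/3 = 2/3
(((B ↔ A) → B) ↔ ~B) ↔ ((A → B) → (~C ↔ (B → A))) = 2/3 ↔ 2/3 = 1
A ↔ B = 2/3 ↔ 2/3 = 1
C ↔ B = 1/3 ↔ 2/3 = 2/3
(A ↔ B) → (C ↔ B) = 1 → 2/3 = 2/3
C → C = 1/3 → 1/3 = 1
C → (C → C) = 1/3 → 1 = 1
((A ↔ B) → (C ↔ B)) → (C → (C → C)) = 2/3 → 1 = 1
C → A = 1/3 → 2/3 = 1
C ↔ (C → A) = 1/3 ↔ 1 = 1/3
(((A ↔ B) → (C ↔ B)) → (C → (C → C))) → (C ↔ (C → A)) = 1 → 1/3 = 1/3
((((B ↔ A) → B) ↔ ~B) ↔ ((A → B) → (~C ↔ (B → A)))) → ((((A ↔ B) → (C ↔ B)) → (C → (C → C))) → (C ↔ (C → A))) = 1 → 1/3 = 1/3
~(((((B ↔ A) → B) ↔ ~B) ↔ ((A → B) → (~C ↔ (B → A)))) → ((((A ↔ B) → (C ↔ B)) → (C → (C → C))) → (C ↔ (C → A)))) = ~1/3 = 2/3

2/3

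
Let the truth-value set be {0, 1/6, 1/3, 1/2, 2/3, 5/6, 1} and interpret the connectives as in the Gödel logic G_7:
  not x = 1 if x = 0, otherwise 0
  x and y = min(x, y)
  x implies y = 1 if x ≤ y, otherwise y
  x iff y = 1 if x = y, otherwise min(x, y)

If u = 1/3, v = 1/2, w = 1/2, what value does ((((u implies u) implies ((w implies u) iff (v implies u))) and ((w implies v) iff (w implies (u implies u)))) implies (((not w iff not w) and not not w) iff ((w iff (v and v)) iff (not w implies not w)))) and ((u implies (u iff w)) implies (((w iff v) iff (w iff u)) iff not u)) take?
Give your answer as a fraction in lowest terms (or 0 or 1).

0

u implies u = 1/3 implies 1/3 = 1
w implies u = 1/2 implies 1/3 = 1/3
v implies u = 1/2 implies 1/3 = 1/3
(w implies u) iff (v implies u) = 1/3 iff 1/3 = 1
(u implies u) implies ((w implies u) iff (v implies u)) = 1 implies 1 = 1
w implies v = 1/2 implies 1/2 = 1
u implies u = 1/3 implies 1/3 = 1
w implies (u implies u) = 1/2 implies 1 = 1
(w implies v) iff (w implies (u implies u)) = 1 iff 1 = 1
((u implies u) implies ((w implies u) iff (v implies u))) and ((w implies v) iff (w implies (u implies u))) = 1 and 1 = 1
not w = not 1/2 = 0
not w = not 1/2 = 0
not w iff not w = 0 iff 0 = 1
not w = not 1/2 = 0
not not w = not 0 = 1
(not w iff not w) and not not w = 1 and 1 = 1
v and v = 1/2 and 1/2 = 1/2
w iff (v and v) = 1/2 iff 1/2 = 1
not w = not 1/2 = 0
not w = not 1/2 = 0
not w implies not w = 0 implies 0 = 1
(w iff (v and v)) iff (not w implies not w) = 1 iff 1 = 1
((not w iff not w) and not not w) iff ((w iff (v and v)) iff (not w implies not w)) = 1 iff 1 = 1
(((u implies u) implies ((w implies u) iff (v implies u))) and ((w implies v) iff (w implies (u implies u)))) implies (((not w iff not w) and not not w) iff ((w iff (v and v)) iff (not w implies not w))) = 1 implies 1 = 1
u iff w = 1/3 iff 1/2 = 1/3
u implies (u iff w) = 1/3 implies 1/3 = 1
w iff v = 1/2 iff 1/2 = 1
w iff u = 1/2 iff 1/3 = 1/3
(w iff v) iff (w iff u) = 1 iff 1/3 = 1/3
not u = not 1/3 = 0
((w iff v) iff (w iff u)) iff not u = 1/3 iff 0 = 0
(u implies (u iff w)) implies (((w iff v) iff (w iff u)) iff not u) = 1 implies 0 = 0
((((u implies u) implies ((w implies u) iff (v implies u))) and ((w implies v) iff (w implies (u implies u)))) implies (((not w iff not w) and not not w) iff ((w iff (v and v)) iff (not w implies not w)))) and ((u implies (u iff w)) implies (((w iff v) iff (w iff u)) iff not u)) = 1 and 0 = 0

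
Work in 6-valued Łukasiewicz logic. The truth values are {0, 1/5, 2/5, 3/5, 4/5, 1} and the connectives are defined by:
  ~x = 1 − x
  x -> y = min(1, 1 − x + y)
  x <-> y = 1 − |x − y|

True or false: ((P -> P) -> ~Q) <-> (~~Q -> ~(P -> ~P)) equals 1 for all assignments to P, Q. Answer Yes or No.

No

Counterexample: take P = 3/5, Q = 1/5.
P -> P = 3/5 -> 3/5 = 1
~Q = ~1/5 = 4/5
(P -> P) -> ~Q = 1 -> 4/5 = 4/5
~Q = ~1/5 = 4/5
~~Q = ~4/5 = 1/5
~P = ~3/5 = 2/5
P -> ~P = 3/5 -> 2/5 = 4/5
~(P -> ~P) = ~4/5 = 1/5
~~Q -> ~(P -> ~P) = 1/5 -> 1/5 = 1
((P -> P) -> ~Q) <-> (~~Q -> ~(P -> ~P)) = 4/5 <-> 1 = 4/5
This gives 4/5 ≠ 1.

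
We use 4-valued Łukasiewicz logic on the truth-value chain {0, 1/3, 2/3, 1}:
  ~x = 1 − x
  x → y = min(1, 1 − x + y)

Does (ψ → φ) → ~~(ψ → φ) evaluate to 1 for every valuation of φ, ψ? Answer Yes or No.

φ = 0, ψ = 0 ↦ 1
φ = 0, ψ = 1/3 ↦ 1
φ = 0, ψ = 2/3 ↦ 1
φ = 0, ψ = 1 ↦ 1
φ = 1/3, ψ = 0 ↦ 1
φ = 1/3, ψ = 1/3 ↦ 1
φ = 1/3, ψ = 2/3 ↦ 1
φ = 1/3, ψ = 1 ↦ 1
φ = 2/3, ψ = 0 ↦ 1
φ = 2/3, ψ = 1/3 ↦ 1
φ = 2/3, ψ = 2/3 ↦ 1
φ = 2/3, ψ = 1 ↦ 1
φ = 1, ψ = 0 ↦ 1
φ = 1, ψ = 1/3 ↦ 1
φ = 1, ψ = 2/3 ↦ 1
φ = 1, ψ = 1 ↦ 1
Every assignment gives a value ≥ 1.

Yes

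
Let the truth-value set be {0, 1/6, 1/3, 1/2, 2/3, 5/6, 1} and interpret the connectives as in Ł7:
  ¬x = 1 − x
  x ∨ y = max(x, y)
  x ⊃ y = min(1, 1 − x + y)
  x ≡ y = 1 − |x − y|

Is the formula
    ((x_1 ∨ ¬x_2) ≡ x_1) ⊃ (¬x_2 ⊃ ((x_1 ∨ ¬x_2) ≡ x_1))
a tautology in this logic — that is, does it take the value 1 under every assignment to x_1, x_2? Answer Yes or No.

Yes

At x_1 = 1/6, x_2 = 1, for instance:
¬x_2 = ¬1 = 0
x_1 ∨ ¬x_2 = 1/6 ∨ 0 = 1/6
(x_1 ∨ ¬x_2) ≡ x_1 = 1/6 ≡ 1/6 = 1
¬x_2 = ¬1 = 0
¬x_2 ⊃ ((x_1 ∨ ¬x_2) ≡ x_1) = 0 ⊃ 1 = 1
((x_1 ∨ ¬x_2) ≡ x_1) ⊃ (¬x_2 ⊃ ((x_1 ∨ ¬x_2) ≡ x_1)) = 1 ⊃ 1 = 1
and checking the remaining 48 assignments likewise gives ≥ 1 in every case.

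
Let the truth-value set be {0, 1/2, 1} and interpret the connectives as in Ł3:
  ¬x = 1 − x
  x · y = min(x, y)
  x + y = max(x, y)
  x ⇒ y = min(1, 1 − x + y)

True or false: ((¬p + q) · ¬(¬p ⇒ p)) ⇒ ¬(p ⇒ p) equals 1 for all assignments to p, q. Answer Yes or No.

No

Counterexample: take p = 0, q = 0.
¬p = ¬0 = 1
¬p + q = 1 + 0 = 1
¬p = ¬0 = 1
¬p ⇒ p = 1 ⇒ 0 = 0
¬(¬p ⇒ p) = ¬0 = 1
(¬p + q) · ¬(¬p ⇒ p) = 1 · 1 = 1
p ⇒ p = 0 ⇒ 0 = 1
¬(p ⇒ p) = ¬1 = 0
((¬p + q) · ¬(¬p ⇒ p)) ⇒ ¬(p ⇒ p) = 1 ⇒ 0 = 0
This gives 0 ≠ 1.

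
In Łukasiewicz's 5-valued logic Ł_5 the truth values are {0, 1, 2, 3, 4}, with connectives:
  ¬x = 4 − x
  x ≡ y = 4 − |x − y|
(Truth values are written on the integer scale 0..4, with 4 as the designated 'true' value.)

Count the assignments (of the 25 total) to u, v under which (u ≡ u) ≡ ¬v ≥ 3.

value 4: 5 assignments (counts)
value 3: 5 assignments (counts)
value 2: 5 assignments
value 1: 5 assignments
value 0: 5 assignments
So 10 of the 25 assignments meet the threshold.

10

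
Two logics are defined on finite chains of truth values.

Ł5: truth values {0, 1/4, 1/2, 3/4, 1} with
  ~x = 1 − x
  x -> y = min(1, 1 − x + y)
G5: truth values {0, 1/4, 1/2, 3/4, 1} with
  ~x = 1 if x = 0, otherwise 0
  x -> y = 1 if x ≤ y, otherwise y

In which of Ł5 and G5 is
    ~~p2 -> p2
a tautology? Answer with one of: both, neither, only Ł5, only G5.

In Ł5: every assignment gives 1 — tautology.
In G5: at p2 = 1/4 the value is 1/4 — not a tautology.

only Ł5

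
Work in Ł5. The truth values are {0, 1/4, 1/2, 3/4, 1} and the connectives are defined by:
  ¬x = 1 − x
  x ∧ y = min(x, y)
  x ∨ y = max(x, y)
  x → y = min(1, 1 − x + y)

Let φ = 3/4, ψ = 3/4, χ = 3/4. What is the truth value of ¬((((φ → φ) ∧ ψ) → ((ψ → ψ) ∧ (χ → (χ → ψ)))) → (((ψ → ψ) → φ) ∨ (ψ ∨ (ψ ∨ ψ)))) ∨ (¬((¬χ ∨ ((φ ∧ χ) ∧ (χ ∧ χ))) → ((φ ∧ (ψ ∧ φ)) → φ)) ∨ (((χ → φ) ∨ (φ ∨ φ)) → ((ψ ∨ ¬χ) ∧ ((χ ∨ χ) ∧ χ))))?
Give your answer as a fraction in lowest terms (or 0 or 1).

φ → φ = 3/4 → 3/4 = 1
(φ → φ) ∧ ψ = 1 ∧ 3/4 = 3/4
ψ → ψ = 3/4 → 3/4 = 1
χ → ψ = 3/4 → 3/4 = 1
χ → (χ → ψ) = 3/4 → 1 = 1
(ψ → ψ) ∧ (χ → (χ → ψ)) = 1 ∧ 1 = 1
((φ → φ) ∧ ψ) → ((ψ → ψ) ∧ (χ → (χ → ψ))) = 3/4 → 1 = 1
ψ → ψ = 3/4 → 3/4 = 1
(ψ → ψ) → φ = 1 → 3/4 = 3/4
ψ ∨ ψ = 3/4 ∨ 3/4 = 3/4
ψ ∨ (ψ ∨ ψ) = 3/4 ∨ 3/4 = 3/4
((ψ → ψ) → φ) ∨ (ψ ∨ (ψ ∨ ψ)) = 3/4 ∨ 3/4 = 3/4
(((φ → φ) ∧ ψ) → ((ψ → ψ) ∧ (χ → (χ → ψ)))) → (((ψ → ψ) → φ) ∨ (ψ ∨ (ψ ∨ ψ))) = 1 → 3/4 = 3/4
¬((((φ → φ) ∧ ψ) → ((ψ → ψ) ∧ (χ → (χ → ψ)))) → (((ψ → ψ) → φ) ∨ (ψ ∨ (ψ ∨ ψ)))) = ¬3/4 = 1/4
¬χ = ¬3/4 = 1/4
φ ∧ χ = 3/4 ∧ 3/4 = 3/4
χ ∧ χ = 3/4 ∧ 3/4 = 3/4
(φ ∧ χ) ∧ (χ ∧ χ) = 3/4 ∧ 3/4 = 3/4
¬χ ∨ ((φ ∧ χ) ∧ (χ ∧ χ)) = 1/4 ∨ 3/4 = 3/4
ψ ∧ φ = 3/4 ∧ 3/4 = 3/4
φ ∧ (ψ ∧ φ) = 3/4 ∧ 3/4 = 3/4
(φ ∧ (ψ ∧ φ)) → φ = 3/4 → 3/4 = 1
(¬χ ∨ ((φ ∧ χ) ∧ (χ ∧ χ))) → ((φ ∧ (ψ ∧ φ)) → φ) = 3/4 → 1 = 1
¬((¬χ ∨ ((φ ∧ χ) ∧ (χ ∧ χ))) → ((φ ∧ (ψ ∧ φ)) → φ)) = ¬1 = 0
χ → φ = 3/4 → 3/4 = 1
φ ∨ φ = 3/4 ∨ 3/4 = 3/4
(χ → φ) ∨ (φ ∨ φ) = 1 ∨ 3/4 = 1
¬χ = ¬3/4 = 1/4
ψ ∨ ¬χ = 3/4 ∨ 1/4 = 3/4
χ ∨ χ = 3/4 ∨ 3/4 = 3/4
(χ ∨ χ) ∧ χ = 3/4 ∧ 3/4 = 3/4
(ψ ∨ ¬χ) ∧ ((χ ∨ χ) ∧ χ) = 3/4 ∧ 3/4 = 3/4
((χ → φ) ∨ (φ ∨ φ)) → ((ψ ∨ ¬χ) ∧ ((χ ∨ χ) ∧ χ)) = 1 → 3/4 = 3/4
¬((¬χ ∨ ((φ ∧ χ) ∧ (χ ∧ χ))) → ((φ ∧ (ψ ∧ φ)) → φ)) ∨ (((χ → φ) ∨ (φ ∨ φ)) → ((ψ ∨ ¬χ) ∧ ((χ ∨ χ) ∧ χ))) = 0 ∨ 3/4 = 3/4
¬((((φ → φ) ∧ ψ) → ((ψ → ψ) ∧ (χ → (χ → ψ)))) → (((ψ → ψ) → φ) ∨ (ψ ∨ (ψ ∨ ψ)))) ∨ (¬((¬χ ∨ ((φ ∧ χ) ∧ (χ ∧ χ))) → ((φ ∧ (ψ ∧ φ)) → φ)) ∨ (((χ → φ) ∨ (φ ∨ φ)) → ((ψ ∨ ¬χ) ∧ ((χ ∨ χ) ∧ χ)))) = 1/4 ∨ 3/4 = 3/4

3/4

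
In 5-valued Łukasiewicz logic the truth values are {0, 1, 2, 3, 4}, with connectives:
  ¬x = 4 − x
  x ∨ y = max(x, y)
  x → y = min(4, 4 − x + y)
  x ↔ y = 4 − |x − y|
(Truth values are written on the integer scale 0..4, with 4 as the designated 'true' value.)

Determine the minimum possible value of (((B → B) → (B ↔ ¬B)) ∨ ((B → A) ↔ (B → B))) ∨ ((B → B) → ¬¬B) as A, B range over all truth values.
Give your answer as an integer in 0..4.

Take A = 0, B = 1:
B → B = 1 → 1 = 4
¬B = ¬1 = 3
B ↔ ¬B = 1 ↔ 3 = 2
(B → B) → (B ↔ ¬B) = 4 → 2 = 2
B → A = 1 → 0 = 3
B → B = 1 → 1 = 4
(B → A) ↔ (B → B) = 3 ↔ 4 = 3
((B → B) → (B ↔ ¬B)) ∨ ((B → A) ↔ (B → B)) = 2 ∨ 3 = 3
B → B = 1 → 1 = 4
¬B = ¬1 = 3
¬¬B = ¬3 = 1
(B → B) → ¬¬B = 4 → 1 = 1
(((B → B) → (B ↔ ¬B)) ∨ ((B → A) ↔ (B → B))) ∨ ((B → B) → ¬¬B) = 3 ∨ 1 = 3
No assignment yields a value below 3, so this is the minimum.

3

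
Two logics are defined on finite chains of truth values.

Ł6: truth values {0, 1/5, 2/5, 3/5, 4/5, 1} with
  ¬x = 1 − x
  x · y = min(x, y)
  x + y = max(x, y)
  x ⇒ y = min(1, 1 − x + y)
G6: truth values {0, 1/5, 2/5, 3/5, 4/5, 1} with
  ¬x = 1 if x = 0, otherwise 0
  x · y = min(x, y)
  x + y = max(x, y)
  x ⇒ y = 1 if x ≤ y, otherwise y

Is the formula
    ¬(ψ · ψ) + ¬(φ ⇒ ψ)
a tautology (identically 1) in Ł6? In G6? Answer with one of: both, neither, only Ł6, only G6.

neither

In Ł6: at φ = 0, ψ = 1/5 the value is 4/5 — not a tautology.
In G6: at φ = 0, ψ = 1/5 the value is 0 — not a tautology.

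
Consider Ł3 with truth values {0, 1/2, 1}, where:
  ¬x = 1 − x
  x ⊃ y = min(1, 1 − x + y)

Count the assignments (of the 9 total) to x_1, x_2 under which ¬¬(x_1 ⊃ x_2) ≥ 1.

x_1 = 0, x_2 = 0 ↦ 1  ≥
x_1 = 0, x_2 = 1/2 ↦ 1  ≥
x_1 = 0, x_2 = 1 ↦ 1  ≥
x_1 = 1/2, x_2 = 0 ↦ 1/2  <
x_1 = 1/2, x_2 = 1/2 ↦ 1  ≥
x_1 = 1/2, x_2 = 1 ↦ 1  ≥
x_1 = 1, x_2 = 0 ↦ 0  <
x_1 = 1, x_2 = 1/2 ↦ 1/2  <
x_1 = 1, x_2 = 1 ↦ 1  ≥
So 6 of the 9 assignments meet the threshold.

6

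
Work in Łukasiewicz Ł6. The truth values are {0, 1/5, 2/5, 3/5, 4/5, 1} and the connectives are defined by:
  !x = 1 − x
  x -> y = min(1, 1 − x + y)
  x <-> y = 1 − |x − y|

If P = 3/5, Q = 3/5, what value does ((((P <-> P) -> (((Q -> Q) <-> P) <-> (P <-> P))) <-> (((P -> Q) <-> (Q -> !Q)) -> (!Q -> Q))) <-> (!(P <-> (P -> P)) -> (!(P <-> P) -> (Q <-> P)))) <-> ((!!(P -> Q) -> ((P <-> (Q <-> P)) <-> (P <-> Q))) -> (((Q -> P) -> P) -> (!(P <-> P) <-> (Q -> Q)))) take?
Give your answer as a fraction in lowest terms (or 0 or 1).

P <-> P = 3/5 <-> 3/5 = 1
Q -> Q = 3/5 -> 3/5 = 1
(Q -> Q) <-> P = 1 <-> 3/5 = 3/5
P <-> P = 3/5 <-> 3/5 = 1
((Q -> Q) <-> P) <-> (P <-> P) = 3/5 <-> 1 = 3/5
(P <-> P) -> (((Q -> Q) <-> P) <-> (P <-> P)) = 1 -> 3/5 = 3/5
P -> Q = 3/5 -> 3/5 = 1
!Q = !3/5 = 2/5
Q -> !Q = 3/5 -> 2/5 = 4/5
(P -> Q) <-> (Q -> !Q) = 1 <-> 4/5 = 4/5
!Q = !3/5 = 2/5
!Q -> Q = 2/5 -> 3/5 = 1
((P -> Q) <-> (Q -> !Q)) -> (!Q -> Q) = 4/5 -> 1 = 1
((P <-> P) -> (((Q -> Q) <-> P) <-> (P <-> P))) <-> (((P -> Q) <-> (Q -> !Q)) -> (!Q -> Q)) = 3/5 <-> 1 = 3/5
P -> P = 3/5 -> 3/5 = 1
P <-> (P -> P) = 3/5 <-> 1 = 3/5
!(P <-> (P -> P)) = !3/5 = 2/5
P <-> P = 3/5 <-> 3/5 = 1
!(P <-> P) = !1 = 0
Q <-> P = 3/5 <-> 3/5 = 1
!(P <-> P) -> (Q <-> P) = 0 -> 1 = 1
!(P <-> (P -> P)) -> (!(P <-> P) -> (Q <-> P)) = 2/5 -> 1 = 1
(((P <-> P) -> (((Q -> Q) <-> P) <-> (P <-> P))) <-> (((P -> Q) <-> (Q -> !Q)) -> (!Q -> Q))) <-> (!(P <-> (P -> P)) -> (!(P <-> P) -> (Q <-> P))) = 3/5 <-> 1 = 3/5
P -> Q = 3/5 -> 3/5 = 1
!(P -> Q) = !1 = 0
!!(P -> Q) = !0 = 1
Q <-> P = 3/5 <-> 3/5 = 1
P <-> (Q <-> P) = 3/5 <-> 1 = 3/5
P <-> Q = 3/5 <-> 3/5 = 1
(P <-> (Q <-> P)) <-> (P <-> Q) = 3/5 <-> 1 = 3/5
!!(P -> Q) -> ((P <-> (Q <-> P)) <-> (P <-> Q)) = 1 -> 3/5 = 3/5
Q -> P = 3/5 -> 3/5 = 1
(Q -> P) -> P = 1 -> 3/5 = 3/5
P <-> P = 3/5 <-> 3/5 = 1
!(P <-> P) = !1 = 0
Q -> Q = 3/5 -> 3/5 = 1
!(P <-> P) <-> (Q -> Q) = 0 <-> 1 = 0
((Q -> P) -> P) -> (!(P <-> P) <-> (Q -> Q)) = 3/5 -> 0 = 2/5
(!!(P -> Q) -> ((P <-> (Q <-> P)) <-> (P <-> Q))) -> (((Q -> P) -> P) -> (!(P <-> P) <-> (Q -> Q))) = 3/5 -> 2/5 = 4/5
((((P <-> P) -> (((Q -> Q) <-> P) <-> (P <-> P))) <-> (((P -> Q) <-> (Q -> !Q)) -> (!Q -> Q))) <-> (!(P <-> (P -> P)) -> (!(P <-> P) -> (Q <-> P)))) <-> ((!!(P -> Q) -> ((P <-> (Q <-> P)) <-> (P <-> Q))) -> (((Q -> P) -> P) -> (!(P <-> P) <-> (Q -> Q)))) = 3/5 <-> 4/5 = 4/5

4/5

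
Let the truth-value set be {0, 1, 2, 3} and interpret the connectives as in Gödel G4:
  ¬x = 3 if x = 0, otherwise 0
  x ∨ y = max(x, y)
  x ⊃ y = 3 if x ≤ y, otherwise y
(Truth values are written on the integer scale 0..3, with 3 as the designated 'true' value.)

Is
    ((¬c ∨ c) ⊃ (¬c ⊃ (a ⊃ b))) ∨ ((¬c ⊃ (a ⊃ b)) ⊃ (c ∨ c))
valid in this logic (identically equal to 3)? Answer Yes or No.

Counterexample: take a = 2, b = 1, c = 0.
¬c = ¬0 = 3
¬c ∨ c = 3 ∨ 0 = 3
¬c = ¬0 = 3
a ⊃ b = 2 ⊃ 1 = 1
¬c ⊃ (a ⊃ b) = 3 ⊃ 1 = 1
(¬c ∨ c) ⊃ (¬c ⊃ (a ⊃ b)) = 3 ⊃ 1 = 1
¬c = ¬0 = 3
a ⊃ b = 2 ⊃ 1 = 1
¬c ⊃ (a ⊃ b) = 3 ⊃ 1 = 1
c ∨ c = 0 ∨ 0 = 0
(¬c ⊃ (a ⊃ b)) ⊃ (c ∨ c) = 1 ⊃ 0 = 0
((¬c ∨ c) ⊃ (¬c ⊃ (a ⊃ b))) ∨ ((¬c ⊃ (a ⊃ b)) ⊃ (c ∨ c)) = 1 ∨ 0 = 1
This gives 1 ≠ 3.

No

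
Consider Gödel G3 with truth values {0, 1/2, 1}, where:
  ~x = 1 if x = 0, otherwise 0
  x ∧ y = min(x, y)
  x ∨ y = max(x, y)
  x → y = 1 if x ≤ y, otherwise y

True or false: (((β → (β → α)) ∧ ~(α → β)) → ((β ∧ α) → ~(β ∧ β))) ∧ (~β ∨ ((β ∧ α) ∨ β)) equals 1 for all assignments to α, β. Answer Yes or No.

Counterexample: take α = 0, β = 1/2.
β → α = 1/2 → 0 = 0
β → (β → α) = 1/2 → 0 = 0
α → β = 0 → 1/2 = 1
~(α → β) = ~1 = 0
(β → (β → α)) ∧ ~(α → β) = 0 ∧ 0 = 0
β ∧ α = 1/2 ∧ 0 = 0
β ∧ β = 1/2 ∧ 1/2 = 1/2
~(β ∧ β) = ~1/2 = 0
(β ∧ α) → ~(β ∧ β) = 0 → 0 = 1
((β → (β → α)) ∧ ~(α → β)) → ((β ∧ α) → ~(β ∧ β)) = 0 → 1 = 1
~β = ~1/2 = 0
β ∧ α = 1/2 ∧ 0 = 0
(β ∧ α) ∨ β = 0 ∨ 1/2 = 1/2
~β ∨ ((β ∧ α) ∨ β) = 0 ∨ 1/2 = 1/2
(((β → (β → α)) ∧ ~(α → β)) → ((β ∧ α) → ~(β ∧ β))) ∧ (~β ∨ ((β ∧ α) ∨ β)) = 1 ∧ 1/2 = 1/2
This gives 1/2 ≠ 1.

No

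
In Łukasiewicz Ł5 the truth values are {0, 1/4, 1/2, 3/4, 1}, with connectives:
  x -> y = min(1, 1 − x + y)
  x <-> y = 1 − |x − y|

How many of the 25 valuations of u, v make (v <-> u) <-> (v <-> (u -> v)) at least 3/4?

12

value 1: 5 assignments (counts)
value 3/4: 7 assignments (counts)
value 1/2: 7 assignments
value 1/4: 3 assignments
value 0: 3 assignments
So 12 of the 25 assignments meet the threshold.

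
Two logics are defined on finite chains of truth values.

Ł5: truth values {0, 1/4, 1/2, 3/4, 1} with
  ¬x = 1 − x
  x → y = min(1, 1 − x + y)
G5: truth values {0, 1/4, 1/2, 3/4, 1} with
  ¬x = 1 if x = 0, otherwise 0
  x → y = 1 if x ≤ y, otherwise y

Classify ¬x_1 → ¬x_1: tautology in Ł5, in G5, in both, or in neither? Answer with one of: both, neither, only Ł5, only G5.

In Ł5: every assignment gives 1 — tautology.
In G5: every assignment gives 1 — tautology.

both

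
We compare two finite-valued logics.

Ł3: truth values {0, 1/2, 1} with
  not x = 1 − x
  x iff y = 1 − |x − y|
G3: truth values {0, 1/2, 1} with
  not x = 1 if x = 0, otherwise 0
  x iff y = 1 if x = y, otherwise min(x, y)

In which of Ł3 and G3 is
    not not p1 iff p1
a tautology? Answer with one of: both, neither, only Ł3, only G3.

only Ł3

In Ł3: every assignment gives 1 — tautology.
In G3: at p1 = 1/2 the value is 1/2 — not a tautology.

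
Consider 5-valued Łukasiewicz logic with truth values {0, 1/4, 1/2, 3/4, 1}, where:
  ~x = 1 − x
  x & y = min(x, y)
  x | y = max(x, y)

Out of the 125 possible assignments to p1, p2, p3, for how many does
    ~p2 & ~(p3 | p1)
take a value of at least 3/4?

value 1: 1 assignment (counts)
value 3/4: 7 assignments (counts)
value 1/2: 19 assignments
value 1/4: 37 assignments
value 0: 61 assignments
So 8 of the 125 assignments meet the threshold.

8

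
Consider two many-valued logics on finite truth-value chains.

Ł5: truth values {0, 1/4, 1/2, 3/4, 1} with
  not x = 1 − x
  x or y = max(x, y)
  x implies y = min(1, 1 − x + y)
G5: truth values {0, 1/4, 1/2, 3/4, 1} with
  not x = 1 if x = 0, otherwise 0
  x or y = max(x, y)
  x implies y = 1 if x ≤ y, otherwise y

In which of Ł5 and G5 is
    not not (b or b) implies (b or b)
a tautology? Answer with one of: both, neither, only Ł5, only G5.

only Ł5

In Ł5: every assignment gives 1 — tautology.
In G5: at b = 1/4 the value is 1/4 — not a tautology.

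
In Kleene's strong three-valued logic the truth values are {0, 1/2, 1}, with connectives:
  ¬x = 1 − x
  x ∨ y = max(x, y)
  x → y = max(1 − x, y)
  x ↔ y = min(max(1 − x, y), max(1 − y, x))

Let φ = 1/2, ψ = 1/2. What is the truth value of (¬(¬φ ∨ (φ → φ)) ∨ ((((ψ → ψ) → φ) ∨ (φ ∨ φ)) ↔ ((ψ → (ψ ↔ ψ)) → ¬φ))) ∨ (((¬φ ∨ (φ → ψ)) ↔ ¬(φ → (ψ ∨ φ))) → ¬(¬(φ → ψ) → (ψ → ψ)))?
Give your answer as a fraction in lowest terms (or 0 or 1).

¬φ = ¬1/2 = 1/2
φ → φ = 1/2 → 1/2 = 1/2
¬φ ∨ (φ → φ) = 1/2 ∨ 1/2 = 1/2
¬(¬φ ∨ (φ → φ)) = ¬1/2 = 1/2
ψ → ψ = 1/2 → 1/2 = 1/2
(ψ → ψ) → φ = 1/2 → 1/2 = 1/2
φ ∨ φ = 1/2 ∨ 1/2 = 1/2
((ψ → ψ) → φ) ∨ (φ ∨ φ) = 1/2 ∨ 1/2 = 1/2
ψ ↔ ψ = 1/2 ↔ 1/2 = 1/2
ψ → (ψ ↔ ψ) = 1/2 → 1/2 = 1/2
¬φ = ¬1/2 = 1/2
(ψ → (ψ ↔ ψ)) → ¬φ = 1/2 → 1/2 = 1/2
(((ψ → ψ) → φ) ∨ (φ ∨ φ)) ↔ ((ψ → (ψ ↔ ψ)) → ¬φ) = 1/2 ↔ 1/2 = 1/2
¬(¬φ ∨ (φ → φ)) ∨ ((((ψ → ψ) → φ) ∨ (φ ∨ φ)) ↔ ((ψ → (ψ ↔ ψ)) → ¬φ)) = 1/2 ∨ 1/2 = 1/2
¬φ = ¬1/2 = 1/2
φ → ψ = 1/2 → 1/2 = 1/2
¬φ ∨ (φ → ψ) = 1/2 ∨ 1/2 = 1/2
ψ ∨ φ = 1/2 ∨ 1/2 = 1/2
φ → (ψ ∨ φ) = 1/2 → 1/2 = 1/2
¬(φ → (ψ ∨ φ)) = ¬1/2 = 1/2
(¬φ ∨ (φ → ψ)) ↔ ¬(φ → (ψ ∨ φ)) = 1/2 ↔ 1/2 = 1/2
φ → ψ = 1/2 → 1/2 = 1/2
¬(φ → ψ) = ¬1/2 = 1/2
ψ → ψ = 1/2 → 1/2 = 1/2
¬(φ → ψ) → (ψ → ψ) = 1/2 → 1/2 = 1/2
¬(¬(φ → ψ) → (ψ → ψ)) = ¬1/2 = 1/2
((¬φ ∨ (φ → ψ)) ↔ ¬(φ → (ψ ∨ φ))) → ¬(¬(φ → ψ) → (ψ → ψ)) = 1/2 → 1/2 = 1/2
(¬(¬φ ∨ (φ → φ)) ∨ ((((ψ → ψ) → φ) ∨ (φ ∨ φ)) ↔ ((ψ → (ψ ↔ ψ)) → ¬φ))) ∨ (((¬φ ∨ (φ → ψ)) ↔ ¬(φ → (ψ ∨ φ))) → ¬(¬(φ → ψ) → (ψ → ψ))) = 1/2 ∨ 1/2 = 1/2

1/2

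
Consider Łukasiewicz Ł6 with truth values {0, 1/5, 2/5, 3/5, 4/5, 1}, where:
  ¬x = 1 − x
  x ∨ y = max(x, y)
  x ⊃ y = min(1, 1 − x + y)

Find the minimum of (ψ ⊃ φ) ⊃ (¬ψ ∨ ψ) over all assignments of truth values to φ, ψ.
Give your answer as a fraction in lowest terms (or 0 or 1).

3/5

Take φ = 2/5, ψ = 2/5:
ψ ⊃ φ = 2/5 ⊃ 2/5 = 1
¬ψ = ¬2/5 = 3/5
¬ψ ∨ ψ = 3/5 ∨ 2/5 = 3/5
(ψ ⊃ φ) ⊃ (¬ψ ∨ ψ) = 1 ⊃ 3/5 = 3/5
No assignment yields a value below 3/5, so this is the minimum.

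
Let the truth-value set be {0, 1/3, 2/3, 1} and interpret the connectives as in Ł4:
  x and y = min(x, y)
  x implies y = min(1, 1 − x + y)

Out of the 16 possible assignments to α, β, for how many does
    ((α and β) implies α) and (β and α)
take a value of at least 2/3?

α = 0, β = 0 ↦ 0  <
α = 0, β = 1/3 ↦ 0  <
α = 0, β = 2/3 ↦ 0  <
α = 0, β = 1 ↦ 0  <
α = 1/3, β = 0 ↦ 0  <
α = 1/3, β = 1/3 ↦ 1/3  <
α = 1/3, β = 2/3 ↦ 1/3  <
α = 1/3, β = 1 ↦ 1/3  <
α = 2/3, β = 0 ↦ 0  <
α = 2/3, β = 1/3 ↦ 1/3  <
α = 2/3, β = 2/3 ↦ 2/3  ≥
α = 2/3, β = 1 ↦ 2/3  ≥
α = 1, β = 0 ↦ 0  <
α = 1, β = 1/3 ↦ 1/3  <
α = 1, β = 2/3 ↦ 2/3  ≥
α = 1, β = 1 ↦ 1  ≥
So 4 of the 16 assignments meet the threshold.

4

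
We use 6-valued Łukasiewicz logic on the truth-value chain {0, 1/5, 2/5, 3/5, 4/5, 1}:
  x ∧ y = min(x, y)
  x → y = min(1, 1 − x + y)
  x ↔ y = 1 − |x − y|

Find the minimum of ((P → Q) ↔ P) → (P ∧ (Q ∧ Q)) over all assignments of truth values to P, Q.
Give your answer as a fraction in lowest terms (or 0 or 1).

1/5

Take P = 2/5, Q = 0:
P → Q = 2/5 → 0 = 3/5
(P → Q) ↔ P = 3/5 ↔ 2/5 = 4/5
Q ∧ Q = 0 ∧ 0 = 0
P ∧ (Q ∧ Q) = 2/5 ∧ 0 = 0
((P → Q) ↔ P) → (P ∧ (Q ∧ Q)) = 4/5 → 0 = 1/5
No assignment yields a value below 1/5, so this is the minimum.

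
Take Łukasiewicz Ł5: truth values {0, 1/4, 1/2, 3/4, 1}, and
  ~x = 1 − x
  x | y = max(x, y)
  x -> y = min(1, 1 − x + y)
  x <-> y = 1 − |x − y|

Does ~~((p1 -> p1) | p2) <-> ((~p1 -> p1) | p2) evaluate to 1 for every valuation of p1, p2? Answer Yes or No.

Counterexample: take p1 = 0, p2 = 0.
p1 -> p1 = 0 -> 0 = 1
(p1 -> p1) | p2 = 1 | 0 = 1
~((p1 -> p1) | p2) = ~1 = 0
~~((p1 -> p1) | p2) = ~0 = 1
~p1 = ~0 = 1
~p1 -> p1 = 1 -> 0 = 0
(~p1 -> p1) | p2 = 0 | 0 = 0
~~((p1 -> p1) | p2) <-> ((~p1 -> p1) | p2) = 1 <-> 0 = 0
This gives 0 ≠ 1.

No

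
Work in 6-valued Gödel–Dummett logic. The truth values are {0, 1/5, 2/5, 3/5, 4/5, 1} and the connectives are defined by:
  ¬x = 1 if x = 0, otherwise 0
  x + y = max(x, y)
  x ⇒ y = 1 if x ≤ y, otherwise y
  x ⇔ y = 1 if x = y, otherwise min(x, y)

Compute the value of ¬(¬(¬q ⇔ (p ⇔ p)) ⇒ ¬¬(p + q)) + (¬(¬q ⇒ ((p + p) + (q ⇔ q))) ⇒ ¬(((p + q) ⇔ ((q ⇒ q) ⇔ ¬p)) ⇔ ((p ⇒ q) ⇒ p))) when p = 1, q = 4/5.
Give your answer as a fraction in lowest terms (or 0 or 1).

1

¬q = ¬4/5 = 0
p ⇔ p = 1 ⇔ 1 = 1
¬q ⇔ (p ⇔ p) = 0 ⇔ 1 = 0
¬(¬q ⇔ (p ⇔ p)) = ¬0 = 1
p + q = 1 + 4/5 = 1
¬(p + q) = ¬1 = 0
¬¬(p + q) = ¬0 = 1
¬(¬q ⇔ (p ⇔ p)) ⇒ ¬¬(p + q) = 1 ⇒ 1 = 1
¬(¬(¬q ⇔ (p ⇔ p)) ⇒ ¬¬(p + q)) = ¬1 = 0
¬q = ¬4/5 = 0
p + p = 1 + 1 = 1
q ⇔ q = 4/5 ⇔ 4/5 = 1
(p + p) + (q ⇔ q) = 1 + 1 = 1
¬q ⇒ ((p + p) + (q ⇔ q)) = 0 ⇒ 1 = 1
¬(¬q ⇒ ((p + p) + (q ⇔ q))) = ¬1 = 0
p + q = 1 + 4/5 = 1
q ⇒ q = 4/5 ⇒ 4/5 = 1
¬p = ¬1 = 0
(q ⇒ q) ⇔ ¬p = 1 ⇔ 0 = 0
(p + q) ⇔ ((q ⇒ q) ⇔ ¬p) = 1 ⇔ 0 = 0
p ⇒ q = 1 ⇒ 4/5 = 4/5
(p ⇒ q) ⇒ p = 4/5 ⇒ 1 = 1
((p + q) ⇔ ((q ⇒ q) ⇔ ¬p)) ⇔ ((p ⇒ q) ⇒ p) = 0 ⇔ 1 = 0
¬(((p + q) ⇔ ((q ⇒ q) ⇔ ¬p)) ⇔ ((p ⇒ q) ⇒ p)) = ¬0 = 1
¬(¬q ⇒ ((p + p) + (q ⇔ q))) ⇒ ¬(((p + q) ⇔ ((q ⇒ q) ⇔ ¬p)) ⇔ ((p ⇒ q) ⇒ p)) = 0 ⇒ 1 = 1
¬(¬(¬q ⇔ (p ⇔ p)) ⇒ ¬¬(p + q)) + (¬(¬q ⇒ ((p + p) + (q ⇔ q))) ⇒ ¬(((p + q) ⇔ ((q ⇒ q) ⇔ ¬p)) ⇔ ((p ⇒ q) ⇒ p))) = 0 + 1 = 1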